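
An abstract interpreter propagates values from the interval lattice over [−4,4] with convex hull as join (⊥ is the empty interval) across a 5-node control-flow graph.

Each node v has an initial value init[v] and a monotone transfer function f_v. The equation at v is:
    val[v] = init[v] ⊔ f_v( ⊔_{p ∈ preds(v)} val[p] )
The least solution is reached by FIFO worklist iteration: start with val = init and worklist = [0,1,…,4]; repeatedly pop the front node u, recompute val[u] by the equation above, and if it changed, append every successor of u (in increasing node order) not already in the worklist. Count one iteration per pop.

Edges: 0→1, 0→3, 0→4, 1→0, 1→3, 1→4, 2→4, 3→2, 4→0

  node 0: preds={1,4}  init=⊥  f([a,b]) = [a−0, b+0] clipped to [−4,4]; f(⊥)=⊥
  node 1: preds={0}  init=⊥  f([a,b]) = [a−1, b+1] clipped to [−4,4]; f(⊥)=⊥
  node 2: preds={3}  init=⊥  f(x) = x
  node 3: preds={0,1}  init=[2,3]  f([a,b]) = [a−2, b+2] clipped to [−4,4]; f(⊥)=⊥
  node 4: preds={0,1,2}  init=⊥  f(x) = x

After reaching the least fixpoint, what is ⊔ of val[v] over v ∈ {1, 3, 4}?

[-4,4]

Iteration log — 29 steps:
  step 1. node 0  ⊔preds=⊥  new=⊥  stable
  step 2. node 1  ⊔preds=⊥  new=⊥  stable
  step 3. node 2  ⊔preds=[2,3]  new=[2,3]  old=⊥  +wl: 
  step 4. node 3  ⊔preds=⊥  new=[2,3]  stable
  step 5. node 4  ⊔preds=[2,3]  new=[2,3]  old=⊥  +wl: 0
  step 6. node 0  ⊔preds=[2,3]  new=[2,3]  old=⊥  +wl: 1,3,4
  step 7. node 1  ⊔preds=[2,3]  new=[1,4]  old=⊥  +wl: 0
  step 8. node 3  ⊔preds=[1,4]  new=[-1,4]  old=[2,3]  +wl: 2
  step 9. node 4  ⊔preds=[1,4]  new=[1,4]  old=[2,3]  +wl: 
  step 10. node 0  ⊔preds=[1,4]  new=[1,4]  old=[2,3]  +wl: 1,3,4
  step 11. node 2  ⊔preds=[-1,4]  new=[-1,4]  old=[2,3]  +wl: 
  step 12. node 1  ⊔preds=[1,4]  new=[0,4]  old=[1,4]  +wl: 0
  step 13. node 3  ⊔preds=[0,4]  new=[-2,4]  old=[-1,4]  +wl: 2
  step 14. node 4  ⊔preds=[-1,4]  new=[-1,4]  old=[1,4]  +wl: 
  step 15. node 0  ⊔preds=[-1,4]  new=[-1,4]  old=[1,4]  +wl: 1,3,4
  step 16. node 2  ⊔preds=[-2,4]  new=[-2,4]  old=[-1,4]  +wl: 
  step 17. node 1  ⊔preds=[-1,4]  new=[-2,4]  old=[0,4]  +wl: 0
  step 18. node 3  ⊔preds=[-2,4]  new=[-4,4]  old=[-2,4]  +wl: 2
  step 19. node 4  ⊔preds=[-2,4]  new=[-2,4]  old=[-1,4]  +wl: 
  step 20. node 0  ⊔preds=[-2,4]  new=[-2,4]  old=[-1,4]  +wl: 1,3,4
  step 21. node 2  ⊔preds=[-4,4]  new=[-4,4]  old=[-2,4]  +wl: 
  step 22. node 1  ⊔preds=[-2,4]  new=[-3,4]  old=[-2,4]  +wl: 0
  step 23. node 3  ⊔preds=[-3,4]  new=[-4,4]  stable
  step 24. node 4  ⊔preds=[-4,4]  new=[-4,4]  old=[-2,4]  +wl: 
  step 25. node 0  ⊔preds=[-4,4]  new=[-4,4]  old=[-2,4]  +wl: 1,3,4
  step 26. node 1  ⊔preds=[-4,4]  new=[-4,4]  old=[-3,4]  +wl: 0
  step 27. node 3  ⊔preds=[-4,4]  new=[-4,4]  stable
  step 28. node 4  ⊔preds=[-4,4]  new=[-4,4]  stable
  step 29. node 0  ⊔preds=[-4,4]  new=[-4,4]  stable

Least fixpoint reached:
  node 0: [-4,4]
  node 1: [-4,4]
  node 2: [-4,4]
  node 3: [-4,4]
  node 4: [-4,4]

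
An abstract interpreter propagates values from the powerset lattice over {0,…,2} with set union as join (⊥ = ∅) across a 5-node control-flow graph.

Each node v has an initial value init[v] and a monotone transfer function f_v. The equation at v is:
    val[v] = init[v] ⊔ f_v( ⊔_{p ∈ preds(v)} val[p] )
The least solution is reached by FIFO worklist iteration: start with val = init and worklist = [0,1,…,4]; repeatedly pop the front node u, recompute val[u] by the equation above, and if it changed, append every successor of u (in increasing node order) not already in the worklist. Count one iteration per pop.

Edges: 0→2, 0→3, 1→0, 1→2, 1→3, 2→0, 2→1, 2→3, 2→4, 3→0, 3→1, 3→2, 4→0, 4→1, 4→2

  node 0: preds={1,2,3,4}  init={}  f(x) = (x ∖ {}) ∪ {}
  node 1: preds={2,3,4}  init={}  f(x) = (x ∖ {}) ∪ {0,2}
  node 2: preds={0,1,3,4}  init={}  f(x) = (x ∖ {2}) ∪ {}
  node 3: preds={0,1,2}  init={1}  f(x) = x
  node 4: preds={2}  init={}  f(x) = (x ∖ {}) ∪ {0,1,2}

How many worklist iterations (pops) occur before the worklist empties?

9

Worklist (9 pops):
  #1 pop 0: in={1} → {1} (was {}); enqueue []
  #2 pop 1: in={1} → {0,1,2} (was {}); enqueue [0]
  #3 pop 2: in={0,1,2} → {0,1} (was {}); enqueue [1]
  #4 pop 3: in={0,1,2} → {0,1,2} (was {1}); enqueue [2]
  #5 pop 4: in={0,1} → {0,1,2} (was {}); enqueue []
  #6 pop 0: in={0,1,2} → {0,1,2} (was {1}); enqueue [3]
  #7 pop 1: in={0,1,2} → {0,1,2} (no change)
  #8 pop 2: in={0,1,2} → {0,1} (no change)
  #9 pop 3: in={0,1,2} → {0,1,2} (no change)

Fixpoint:
  val[0] = {0,1,2}
  val[1] = {0,1,2}
  val[2] = {0,1}
  val[3] = {0,1,2}
  val[4] = {0,1,2}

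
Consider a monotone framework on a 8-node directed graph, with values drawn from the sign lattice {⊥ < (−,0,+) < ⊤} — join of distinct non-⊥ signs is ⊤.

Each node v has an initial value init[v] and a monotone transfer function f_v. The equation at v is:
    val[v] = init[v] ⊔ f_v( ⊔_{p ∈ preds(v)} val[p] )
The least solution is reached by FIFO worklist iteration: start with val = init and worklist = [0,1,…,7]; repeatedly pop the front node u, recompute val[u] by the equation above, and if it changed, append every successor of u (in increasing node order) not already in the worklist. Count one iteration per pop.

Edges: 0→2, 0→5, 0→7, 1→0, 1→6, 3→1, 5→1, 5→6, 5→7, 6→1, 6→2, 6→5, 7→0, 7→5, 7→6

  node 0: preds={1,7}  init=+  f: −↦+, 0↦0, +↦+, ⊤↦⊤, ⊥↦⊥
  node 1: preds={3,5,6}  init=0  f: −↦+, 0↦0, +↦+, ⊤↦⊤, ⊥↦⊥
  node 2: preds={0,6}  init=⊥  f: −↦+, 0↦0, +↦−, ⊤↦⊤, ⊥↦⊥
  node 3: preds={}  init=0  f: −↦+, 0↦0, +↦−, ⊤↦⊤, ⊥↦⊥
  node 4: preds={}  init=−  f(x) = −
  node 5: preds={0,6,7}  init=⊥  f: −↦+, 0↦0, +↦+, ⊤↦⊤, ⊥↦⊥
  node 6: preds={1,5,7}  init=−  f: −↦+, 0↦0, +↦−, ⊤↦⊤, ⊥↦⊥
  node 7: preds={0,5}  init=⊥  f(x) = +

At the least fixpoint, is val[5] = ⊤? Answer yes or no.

yes

Worklist (13 pops):
  #1 pop 0: in=0 → ⊤ (was +); enqueue []
  #2 pop 1: in=⊤ → ⊤ (was 0); enqueue [0]
  #3 pop 2: in=⊤ → ⊤ (was ⊥); enqueue []
  #4 pop 3: in=⊥ → 0 (no change)
  #5 pop 4: in=⊥ → − (no change)
  #6 pop 5: in=⊤ → ⊤ (was ⊥); enqueue [1]
  #7 pop 6: in=⊤ → ⊤ (was −); enqueue [2,5]
  #8 pop 7: in=⊤ → + (was ⊥); enqueue [6]
  #9 pop 0: in=⊤ → ⊤ (no change)
  #10 pop 1: in=⊤ → ⊤ (no change)
  #11 pop 2: in=⊤ → ⊤ (no change)
  #12 pop 5: in=⊤ → ⊤ (no change)
  #13 pop 6: in=⊤ → ⊤ (no change)

Fixpoint:
  val[0] = ⊤
  val[1] = ⊤
  val[2] = ⊤
  val[3] = 0
  val[4] = −
  val[5] = ⊤
  val[6] = ⊤
  val[7] = +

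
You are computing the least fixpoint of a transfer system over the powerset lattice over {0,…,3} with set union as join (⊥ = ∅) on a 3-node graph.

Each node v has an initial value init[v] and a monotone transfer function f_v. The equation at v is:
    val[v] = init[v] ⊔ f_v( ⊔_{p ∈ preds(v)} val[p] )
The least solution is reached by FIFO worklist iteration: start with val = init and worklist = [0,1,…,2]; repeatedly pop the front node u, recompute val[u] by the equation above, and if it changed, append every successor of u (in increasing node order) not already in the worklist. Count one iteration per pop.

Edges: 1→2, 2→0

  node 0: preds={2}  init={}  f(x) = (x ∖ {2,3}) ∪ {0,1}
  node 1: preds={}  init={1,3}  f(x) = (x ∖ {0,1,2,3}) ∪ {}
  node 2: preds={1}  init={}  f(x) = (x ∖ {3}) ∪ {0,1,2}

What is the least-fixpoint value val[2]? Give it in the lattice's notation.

{0,1,2}

Iteration log — 4 steps:
  step 1. node 0  ⊔preds={}  new={0,1}  old={}  +wl: 
  step 2. node 1  ⊔preds={}  new={1,3}  stable
  step 3. node 2  ⊔preds={1,3}  new={0,1,2}  old={}  +wl: 0
  step 4. node 0  ⊔preds={0,1,2}  new={0,1}  stable

Least fixpoint reached:
  node 0: {0,1}
  node 1: {1,3}
  node 2: {0,1,2}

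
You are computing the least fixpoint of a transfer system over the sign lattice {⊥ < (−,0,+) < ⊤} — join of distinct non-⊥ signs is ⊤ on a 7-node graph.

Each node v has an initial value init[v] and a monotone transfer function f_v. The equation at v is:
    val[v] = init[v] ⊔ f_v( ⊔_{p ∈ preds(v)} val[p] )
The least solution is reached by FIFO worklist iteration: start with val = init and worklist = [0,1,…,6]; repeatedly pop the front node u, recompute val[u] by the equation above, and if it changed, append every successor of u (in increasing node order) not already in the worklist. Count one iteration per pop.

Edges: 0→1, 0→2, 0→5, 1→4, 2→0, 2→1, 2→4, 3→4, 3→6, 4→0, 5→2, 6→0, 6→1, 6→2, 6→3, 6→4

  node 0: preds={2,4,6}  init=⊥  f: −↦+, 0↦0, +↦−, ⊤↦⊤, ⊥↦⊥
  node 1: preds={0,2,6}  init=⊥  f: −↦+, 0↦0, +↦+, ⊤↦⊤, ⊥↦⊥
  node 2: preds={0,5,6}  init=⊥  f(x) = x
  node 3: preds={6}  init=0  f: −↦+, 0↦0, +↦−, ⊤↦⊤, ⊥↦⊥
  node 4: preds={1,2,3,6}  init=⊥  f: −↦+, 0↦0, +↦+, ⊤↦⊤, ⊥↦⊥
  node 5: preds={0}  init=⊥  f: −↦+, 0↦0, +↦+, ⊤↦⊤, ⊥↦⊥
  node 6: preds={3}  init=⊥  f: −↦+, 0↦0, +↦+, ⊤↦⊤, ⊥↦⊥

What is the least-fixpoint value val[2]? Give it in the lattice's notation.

0

Worklist (16 pops):
  #1 pop 0: in=⊥ → ⊥ (no change)
  #2 pop 1: in=⊥ → ⊥ (no change)
  #3 pop 2: in=⊥ → ⊥ (no change)
  #4 pop 3: in=⊥ → 0 (no change)
  #5 pop 4: in=0 → 0 (was ⊥); enqueue [0]
  #6 pop 5: in=⊥ → ⊥ (no change)
  #7 pop 6: in=0 → 0 (was ⊥); enqueue [1,2,3,4]
  #8 pop 0: in=0 → 0 (was ⊥); enqueue [5]
  #9 pop 1: in=0 → 0 (was ⊥); enqueue []
  #10 pop 2: in=0 → 0 (was ⊥); enqueue [0,1]
  #11 pop 3: in=0 → 0 (no change)
  #12 pop 4: in=0 → 0 (no change)
  #13 pop 5: in=0 → 0 (was ⊥); enqueue [2]
  #14 pop 0: in=0 → 0 (no change)
  #15 pop 1: in=0 → 0 (no change)
  #16 pop 2: in=0 → 0 (no change)

Fixpoint:
  val[0] = 0
  val[1] = 0
  val[2] = 0
  val[3] = 0
  val[4] = 0
  val[5] = 0
  val[6] = 0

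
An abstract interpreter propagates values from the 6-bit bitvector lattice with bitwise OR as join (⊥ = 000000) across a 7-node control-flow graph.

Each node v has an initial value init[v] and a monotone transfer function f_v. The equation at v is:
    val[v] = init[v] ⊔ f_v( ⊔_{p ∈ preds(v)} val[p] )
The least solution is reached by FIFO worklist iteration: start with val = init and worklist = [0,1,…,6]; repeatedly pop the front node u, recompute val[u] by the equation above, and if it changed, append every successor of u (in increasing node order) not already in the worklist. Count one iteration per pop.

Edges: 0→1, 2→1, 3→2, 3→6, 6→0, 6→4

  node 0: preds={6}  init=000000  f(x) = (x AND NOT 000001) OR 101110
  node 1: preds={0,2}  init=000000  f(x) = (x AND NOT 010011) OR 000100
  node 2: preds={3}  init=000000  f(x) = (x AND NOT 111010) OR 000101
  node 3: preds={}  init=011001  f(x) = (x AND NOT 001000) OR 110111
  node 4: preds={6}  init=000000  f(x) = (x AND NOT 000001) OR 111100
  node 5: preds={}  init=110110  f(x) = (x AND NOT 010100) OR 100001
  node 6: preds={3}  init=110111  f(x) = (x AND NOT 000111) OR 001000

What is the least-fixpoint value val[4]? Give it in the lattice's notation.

Iteration log — 11 steps:
  step 1. node 0  ⊔preds=110111  new=111110  old=000000  +wl: 
  step 2. node 1  ⊔preds=111110  new=101100  old=000000  +wl: 
  step 3. node 2  ⊔preds=011001  new=000101  old=000000  +wl: 1
  step 4. node 3  ⊔preds=000000  new=111111  old=011001  +wl: 2
  step 5. node 4  ⊔preds=110111  new=111110  old=000000  +wl: 
  step 6. node 5  ⊔preds=000000  new=110111  old=110110  +wl: 
  step 7. node 6  ⊔preds=111111  new=111111  old=110111  +wl: 0,4
  step 8. node 1  ⊔preds=111111  new=101100  stable
  step 9. node 2  ⊔preds=111111  new=000101  stable
  step 10. node 0  ⊔preds=111111  new=111110  stable
  step 11. node 4  ⊔preds=111111  new=111110  stable

Least fixpoint reached:
  node 0: 111110
  node 1: 101100
  node 2: 000101
  node 3: 111111
  node 4: 111110
  node 5: 110111
  node 6: 111111

111110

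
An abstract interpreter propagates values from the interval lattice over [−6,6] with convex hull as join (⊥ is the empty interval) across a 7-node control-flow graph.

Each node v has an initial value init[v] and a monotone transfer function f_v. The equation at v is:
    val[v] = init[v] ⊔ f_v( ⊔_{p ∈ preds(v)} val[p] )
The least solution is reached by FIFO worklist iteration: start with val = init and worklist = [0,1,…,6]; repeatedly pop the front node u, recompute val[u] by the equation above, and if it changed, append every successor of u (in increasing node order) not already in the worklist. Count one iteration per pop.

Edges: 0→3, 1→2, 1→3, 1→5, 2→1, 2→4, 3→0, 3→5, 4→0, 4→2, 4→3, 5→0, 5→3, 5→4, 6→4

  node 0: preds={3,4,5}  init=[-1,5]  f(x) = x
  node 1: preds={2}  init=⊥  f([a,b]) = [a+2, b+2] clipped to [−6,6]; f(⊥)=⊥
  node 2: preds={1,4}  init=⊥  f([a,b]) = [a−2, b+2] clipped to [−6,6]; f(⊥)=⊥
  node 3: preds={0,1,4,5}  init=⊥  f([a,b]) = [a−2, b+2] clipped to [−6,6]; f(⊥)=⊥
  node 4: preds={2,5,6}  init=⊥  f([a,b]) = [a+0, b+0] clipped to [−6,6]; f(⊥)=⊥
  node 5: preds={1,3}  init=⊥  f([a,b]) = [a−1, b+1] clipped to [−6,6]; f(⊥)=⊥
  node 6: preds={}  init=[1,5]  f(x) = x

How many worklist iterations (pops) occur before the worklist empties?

Worklist (23 pops):
  #1 pop 0: in=⊥ → [-1,5] (no change)
  #2 pop 1: in=⊥ → ⊥ (no change)
  #3 pop 2: in=⊥ → ⊥ (no change)
  #4 pop 3: in=[-1,5] → [-3,6] (was ⊥); enqueue [0]
  #5 pop 4: in=[1,5] → [1,5] (was ⊥); enqueue [2,3]
  #6 pop 5: in=[-3,6] → [-4,6] (was ⊥); enqueue [4]
  #7 pop 6: in=⊥ → [1,5] (no change)
  #8 pop 0: in=[-4,6] → [-4,6] (was [-1,5]); enqueue []
  #9 pop 2: in=[1,5] → [-1,6] (was ⊥); enqueue [1]
  #10 pop 3: in=[-4,6] → [-6,6] (was [-3,6]); enqueue [0,5]
  #11 pop 4: in=[-4,6] → [-4,6] (was [1,5]); enqueue [2,3]
  #12 pop 1: in=[-1,6] → [1,6] (was ⊥); enqueue []
  #13 pop 0: in=[-6,6] → [-6,6] (was [-4,6]); enqueue []
  #14 pop 5: in=[-6,6] → [-6,6] (was [-4,6]); enqueue [0,4]
  #15 pop 2: in=[-4,6] → [-6,6] (was [-1,6]); enqueue [1]
  #16 pop 3: in=[-6,6] → [-6,6] (no change)
  #17 pop 0: in=[-6,6] → [-6,6] (no change)
  #18 pop 4: in=[-6,6] → [-6,6] (was [-4,6]); enqueue [0,2,3]
  #19 pop 1: in=[-6,6] → [-4,6] (was [1,6]); enqueue [5]
  #20 pop 0: in=[-6,6] → [-6,6] (no change)
  #21 pop 2: in=[-6,6] → [-6,6] (no change)
  #22 pop 3: in=[-6,6] → [-6,6] (no change)
  #23 pop 5: in=[-6,6] → [-6,6] (no change)

Fixpoint:
  val[0] = [-6,6]
  val[1] = [-4,6]
  val[2] = [-6,6]
  val[3] = [-6,6]
  val[4] = [-6,6]
  val[5] = [-6,6]
  val[6] = [1,5]

23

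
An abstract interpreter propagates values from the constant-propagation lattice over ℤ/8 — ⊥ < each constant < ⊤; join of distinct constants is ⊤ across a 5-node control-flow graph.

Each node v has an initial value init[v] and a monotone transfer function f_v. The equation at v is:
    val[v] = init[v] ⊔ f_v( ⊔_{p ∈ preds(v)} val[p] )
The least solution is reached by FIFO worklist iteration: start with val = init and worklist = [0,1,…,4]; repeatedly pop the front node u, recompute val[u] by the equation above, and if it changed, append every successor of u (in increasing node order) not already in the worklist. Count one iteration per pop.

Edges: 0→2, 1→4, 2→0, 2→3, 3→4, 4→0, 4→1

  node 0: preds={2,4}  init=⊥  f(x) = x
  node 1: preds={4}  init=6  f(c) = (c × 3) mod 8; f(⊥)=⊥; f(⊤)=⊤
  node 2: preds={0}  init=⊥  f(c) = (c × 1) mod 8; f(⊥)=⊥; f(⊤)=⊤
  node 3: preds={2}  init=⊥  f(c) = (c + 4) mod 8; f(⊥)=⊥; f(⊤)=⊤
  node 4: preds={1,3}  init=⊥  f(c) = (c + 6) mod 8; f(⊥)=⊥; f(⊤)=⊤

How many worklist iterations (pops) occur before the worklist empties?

17

Trace (17 dequeues):
  [1] u=0 | in ⊥ | out ⊥ | ==
  [2] u=1 | in ⊥ | out 6 | ==
  [3] u=2 | in ⊥ | out ⊥ | ==
  [4] u=3 | in ⊥ | out ⊥ | ==
  [5] u=4 | in 6 | out 4 | prev ⊥ | push {0,1}
  [6] u=0 | in 4 | out 4 | prev ⊥ | push {2}
  [7] u=1 | in 4 | out ⊤ | prev 6 | push {4}
  [8] u=2 | in 4 | out 4 | prev ⊥ | push {0,3}
  [9] u=4 | in ⊤ | out ⊤ | prev 4 | push {1}
  [10] u=0 | in ⊤ | out ⊤ | prev 4 | push {2}
  [11] u=3 | in 4 | out 0 | prev ⊥ | push {4}
  [12] u=1 | in ⊤ | out ⊤ | ==
  [13] u=2 | in ⊤ | out ⊤ | prev 4 | push {0,3}
  [14] u=4 | in ⊤ | out ⊤ | ==
  [15] u=0 | in ⊤ | out ⊤ | ==
  [16] u=3 | in ⊤ | out ⊤ | prev 0 | push {4}
  [17] u=4 | in ⊤ | out ⊤ | ==

Converged values:
  [0] ⊤
  [1] ⊤
  [2] ⊤
  [3] ⊤
  [4] ⊤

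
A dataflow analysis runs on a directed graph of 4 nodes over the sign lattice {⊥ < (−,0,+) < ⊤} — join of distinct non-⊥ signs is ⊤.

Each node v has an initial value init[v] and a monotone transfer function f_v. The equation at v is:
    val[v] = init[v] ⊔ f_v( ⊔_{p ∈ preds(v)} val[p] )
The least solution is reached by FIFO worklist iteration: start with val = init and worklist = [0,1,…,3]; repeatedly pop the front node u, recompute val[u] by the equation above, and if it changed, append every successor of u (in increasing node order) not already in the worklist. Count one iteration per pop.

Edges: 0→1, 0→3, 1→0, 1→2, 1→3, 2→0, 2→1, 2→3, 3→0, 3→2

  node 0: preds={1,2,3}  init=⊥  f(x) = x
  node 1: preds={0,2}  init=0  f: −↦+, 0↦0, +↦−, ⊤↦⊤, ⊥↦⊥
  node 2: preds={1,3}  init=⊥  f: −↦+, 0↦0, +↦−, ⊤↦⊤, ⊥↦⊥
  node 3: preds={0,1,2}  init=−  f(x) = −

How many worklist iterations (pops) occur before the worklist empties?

6

Worklist (6 pops):
  #1 pop 0: in=⊤ → ⊤ (was ⊥); enqueue []
  #2 pop 1: in=⊤ → ⊤ (was 0); enqueue [0]
  #3 pop 2: in=⊤ → ⊤ (was ⊥); enqueue [1]
  #4 pop 3: in=⊤ → − (no change)
  #5 pop 0: in=⊤ → ⊤ (no change)
  #6 pop 1: in=⊤ → ⊤ (no change)

Fixpoint:
  val[0] = ⊤
  val[1] = ⊤
  val[2] = ⊤
  val[3] = −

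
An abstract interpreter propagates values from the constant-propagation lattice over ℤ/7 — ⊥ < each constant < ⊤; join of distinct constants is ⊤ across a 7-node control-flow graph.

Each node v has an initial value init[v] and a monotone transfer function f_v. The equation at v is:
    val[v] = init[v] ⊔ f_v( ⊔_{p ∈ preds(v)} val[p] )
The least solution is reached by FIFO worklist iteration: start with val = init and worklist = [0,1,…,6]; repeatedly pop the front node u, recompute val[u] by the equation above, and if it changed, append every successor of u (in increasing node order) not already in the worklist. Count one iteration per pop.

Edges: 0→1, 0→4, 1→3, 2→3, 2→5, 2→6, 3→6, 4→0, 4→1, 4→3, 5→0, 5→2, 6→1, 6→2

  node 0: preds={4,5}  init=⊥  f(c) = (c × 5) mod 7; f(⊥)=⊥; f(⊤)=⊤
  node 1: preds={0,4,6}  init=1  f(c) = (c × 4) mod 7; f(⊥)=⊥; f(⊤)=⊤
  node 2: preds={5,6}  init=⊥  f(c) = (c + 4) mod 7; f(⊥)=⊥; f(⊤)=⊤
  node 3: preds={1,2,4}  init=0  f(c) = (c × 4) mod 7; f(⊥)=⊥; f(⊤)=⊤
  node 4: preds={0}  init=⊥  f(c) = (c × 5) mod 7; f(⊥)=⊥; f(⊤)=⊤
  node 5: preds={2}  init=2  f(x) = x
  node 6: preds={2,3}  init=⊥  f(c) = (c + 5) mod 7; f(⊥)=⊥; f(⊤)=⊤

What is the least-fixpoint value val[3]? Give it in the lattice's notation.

Iteration log — 17 steps:
  step 1. node 0  ⊔preds=2  new=3  old=⊥  +wl: 
  step 2. node 1  ⊔preds=3  new=⊤  old=1  +wl: 
  step 3. node 2  ⊔preds=2  new=6  old=⊥  +wl: 
  step 4. node 3  ⊔preds=⊤  new=⊤  old=0  +wl: 
  step 5. node 4  ⊔preds=3  new=1  old=⊥  +wl: 0,1,3
  step 6. node 5  ⊔preds=6  new=⊤  old=2  +wl: 2
  step 7. node 6  ⊔preds=⊤  new=⊤  old=⊥  +wl: 
  step 8. node 0  ⊔preds=⊤  new=⊤  old=3  +wl: 4
  step 9. node 1  ⊔preds=⊤  new=⊤  stable
  step 10. node 3  ⊔preds=⊤  new=⊤  stable
  step 11. node 2  ⊔preds=⊤  new=⊤  old=6  +wl: 3,5,6
  step 12. node 4  ⊔preds=⊤  new=⊤  old=1  +wl: 0,1
  step 13. node 3  ⊔preds=⊤  new=⊤  stable
  step 14. node 5  ⊔preds=⊤  new=⊤  stable
  step 15. node 6  ⊔preds=⊤  new=⊤  stable
  step 16. node 0  ⊔preds=⊤  new=⊤  stable
  step 17. node 1  ⊔preds=⊤  new=⊤  stable

Least fixpoint reached:
  node 0: ⊤
  node 1: ⊤
  node 2: ⊤
  node 3: ⊤
  node 4: ⊤
  node 5: ⊤
  node 6: ⊤

⊤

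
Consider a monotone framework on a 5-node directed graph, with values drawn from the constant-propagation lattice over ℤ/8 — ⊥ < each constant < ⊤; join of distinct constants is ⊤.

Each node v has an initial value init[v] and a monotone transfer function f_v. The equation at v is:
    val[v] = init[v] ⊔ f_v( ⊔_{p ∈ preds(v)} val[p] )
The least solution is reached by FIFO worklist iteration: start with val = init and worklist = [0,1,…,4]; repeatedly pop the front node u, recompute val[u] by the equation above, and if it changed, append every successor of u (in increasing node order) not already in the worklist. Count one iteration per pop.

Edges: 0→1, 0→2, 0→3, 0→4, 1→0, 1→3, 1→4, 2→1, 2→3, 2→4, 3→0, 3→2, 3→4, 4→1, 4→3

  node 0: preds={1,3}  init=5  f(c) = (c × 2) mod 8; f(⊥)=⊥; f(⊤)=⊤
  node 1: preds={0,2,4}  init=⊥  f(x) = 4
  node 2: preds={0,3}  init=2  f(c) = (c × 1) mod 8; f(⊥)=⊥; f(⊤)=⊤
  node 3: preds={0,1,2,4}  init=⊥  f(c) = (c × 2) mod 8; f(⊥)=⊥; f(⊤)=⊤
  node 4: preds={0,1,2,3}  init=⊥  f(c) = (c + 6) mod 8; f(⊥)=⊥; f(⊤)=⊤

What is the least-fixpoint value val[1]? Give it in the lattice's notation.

Trace (10 dequeues):
  [1] u=0 | in ⊥ | out 5 | ==
  [2] u=1 | in ⊤ | out 4 | prev ⊥ | push {0}
  [3] u=2 | in 5 | out ⊤ | prev 2 | push {1}
  [4] u=3 | in ⊤ | out ⊤ | prev ⊥ | push {2}
  [5] u=4 | in ⊤ | out ⊤ | prev ⊥ | push {3}
  [6] u=0 | in ⊤ | out ⊤ | prev 5 | push {4}
  [7] u=1 | in ⊤ | out 4 | ==
  [8] u=2 | in ⊤ | out ⊤ | ==
  [9] u=3 | in ⊤ | out ⊤ | ==
  [10] u=4 | in ⊤ | out ⊤ | ==

Converged values:
  [0] ⊤
  [1] 4
  [2] ⊤
  [3] ⊤
  [4] ⊤

4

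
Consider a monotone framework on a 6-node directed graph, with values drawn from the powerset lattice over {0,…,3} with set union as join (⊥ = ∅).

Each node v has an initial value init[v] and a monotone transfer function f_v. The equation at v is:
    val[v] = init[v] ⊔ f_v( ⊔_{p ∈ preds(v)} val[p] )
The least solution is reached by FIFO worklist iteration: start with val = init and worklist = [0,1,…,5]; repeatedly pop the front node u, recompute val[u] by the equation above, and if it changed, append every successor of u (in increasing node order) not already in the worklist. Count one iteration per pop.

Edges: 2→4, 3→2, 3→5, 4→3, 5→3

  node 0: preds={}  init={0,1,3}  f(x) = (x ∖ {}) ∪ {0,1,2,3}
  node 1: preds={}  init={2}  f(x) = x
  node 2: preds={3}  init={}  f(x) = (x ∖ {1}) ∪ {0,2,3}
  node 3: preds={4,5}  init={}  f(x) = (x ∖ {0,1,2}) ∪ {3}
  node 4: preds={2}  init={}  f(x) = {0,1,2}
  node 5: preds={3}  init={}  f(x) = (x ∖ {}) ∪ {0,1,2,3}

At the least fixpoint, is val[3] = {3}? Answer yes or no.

yes

Worklist (8 pops):
  #1 pop 0: in={} → {0,1,2,3} (was {0,1,3}); enqueue []
  #2 pop 1: in={} → {2} (no change)
  #3 pop 2: in={} → {0,2,3} (was {}); enqueue []
  #4 pop 3: in={} → {3} (was {}); enqueue [2]
  #5 pop 4: in={0,2,3} → {0,1,2} (was {}); enqueue [3]
  #6 pop 5: in={3} → {0,1,2,3} (was {}); enqueue []
  #7 pop 2: in={3} → {0,2,3} (no change)
  #8 pop 3: in={0,1,2,3} → {3} (no change)

Fixpoint:
  val[0] = {0,1,2,3}
  val[1] = {2}
  val[2] = {0,2,3}
  val[3] = {3}
  val[4] = {0,1,2}
  val[5] = {0,1,2,3}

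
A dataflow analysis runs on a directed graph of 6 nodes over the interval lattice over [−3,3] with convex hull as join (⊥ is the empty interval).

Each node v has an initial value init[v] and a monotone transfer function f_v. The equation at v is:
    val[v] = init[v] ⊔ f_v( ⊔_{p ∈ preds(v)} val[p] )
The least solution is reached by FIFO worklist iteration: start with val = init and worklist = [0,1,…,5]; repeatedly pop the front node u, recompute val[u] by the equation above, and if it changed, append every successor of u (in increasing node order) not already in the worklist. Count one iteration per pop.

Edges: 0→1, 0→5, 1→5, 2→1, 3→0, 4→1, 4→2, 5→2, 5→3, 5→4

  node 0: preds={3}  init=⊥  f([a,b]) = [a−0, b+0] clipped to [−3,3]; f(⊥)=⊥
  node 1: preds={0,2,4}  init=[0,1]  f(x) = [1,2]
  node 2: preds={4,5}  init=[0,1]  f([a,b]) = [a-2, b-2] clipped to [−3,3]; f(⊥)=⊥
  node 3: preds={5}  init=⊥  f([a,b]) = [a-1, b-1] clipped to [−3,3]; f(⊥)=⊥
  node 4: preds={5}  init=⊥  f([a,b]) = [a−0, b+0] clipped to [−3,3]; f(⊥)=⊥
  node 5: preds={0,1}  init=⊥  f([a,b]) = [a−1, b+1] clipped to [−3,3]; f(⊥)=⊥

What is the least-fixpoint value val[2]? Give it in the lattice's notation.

Trace (21 dequeues):
  [1] u=0 | in ⊥ | out ⊥ | ==
  [2] u=1 | in [0,1] | out [0,2] | prev [0,1] | push {}
  [3] u=2 | in ⊥ | out [0,1] | ==
  [4] u=3 | in ⊥ | out ⊥ | ==
  [5] u=4 | in ⊥ | out ⊥ | ==
  [6] u=5 | in [0,2] | out [-1,3] | prev ⊥ | push {2,3,4}
  [7] u=2 | in [-1,3] | out [-3,1] | prev [0,1] | push {1}
  [8] u=3 | in [-1,3] | out [-2,2] | prev ⊥ | push {0}
  [9] u=4 | in [-1,3] | out [-1,3] | prev ⊥ | push {2}
  [10] u=1 | in [-3,3] | out [0,2] | ==
  [11] u=0 | in [-2,2] | out [-2,2] | prev ⊥ | push {1,5}
  [12] u=2 | in [-1,3] | out [-3,1] | ==
  [13] u=1 | in [-3,3] | out [0,2] | ==
  [14] u=5 | in [-2,2] | out [-3,3] | prev [-1,3] | push {2,3,4}
  [15] u=2 | in [-3,3] | out [-3,1] | ==
  [16] u=3 | in [-3,3] | out [-3,2] | prev [-2,2] | push {0}
  [17] u=4 | in [-3,3] | out [-3,3] | prev [-1,3] | push {1,2}
  [18] u=0 | in [-3,2] | out [-3,2] | prev [-2,2] | push {5}
  [19] u=1 | in [-3,3] | out [0,2] | ==
  [20] u=2 | in [-3,3] | out [-3,1] | ==
  [21] u=5 | in [-3,2] | out [-3,3] | ==

Converged values:
  [0] [-3,2]
  [1] [0,2]
  [2] [-3,1]
  [3] [-3,2]
  [4] [-3,3]
  [5] [-3,3]

[-3,1]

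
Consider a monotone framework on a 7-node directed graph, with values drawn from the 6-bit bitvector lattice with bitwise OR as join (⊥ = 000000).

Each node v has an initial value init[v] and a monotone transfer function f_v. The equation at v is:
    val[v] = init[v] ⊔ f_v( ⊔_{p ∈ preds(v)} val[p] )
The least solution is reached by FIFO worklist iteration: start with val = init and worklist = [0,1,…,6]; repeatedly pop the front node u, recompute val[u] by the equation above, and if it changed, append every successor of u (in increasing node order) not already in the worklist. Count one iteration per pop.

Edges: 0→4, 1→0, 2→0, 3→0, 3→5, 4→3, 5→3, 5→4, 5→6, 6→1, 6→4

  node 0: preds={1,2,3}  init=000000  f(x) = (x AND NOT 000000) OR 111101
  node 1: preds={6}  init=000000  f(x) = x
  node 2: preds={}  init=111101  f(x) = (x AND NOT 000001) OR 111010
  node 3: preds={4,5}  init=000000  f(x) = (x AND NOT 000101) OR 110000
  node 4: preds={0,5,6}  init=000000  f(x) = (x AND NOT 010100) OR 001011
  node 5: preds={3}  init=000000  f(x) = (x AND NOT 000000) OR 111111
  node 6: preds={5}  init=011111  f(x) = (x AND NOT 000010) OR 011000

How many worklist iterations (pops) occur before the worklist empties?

13

Trace (13 dequeues):
  [1] u=0 | in 111101 | out 111101 | prev 000000 | push {}
  [2] u=1 | in 011111 | out 011111 | prev 000000 | push {0}
  [3] u=2 | in 000000 | out 111111 | prev 111101 | push {}
  [4] u=3 | in 000000 | out 110000 | prev 000000 | push {}
  [5] u=4 | in 111111 | out 101011 | prev 000000 | push {3}
  [6] u=5 | in 110000 | out 111111 | prev 000000 | push {4}
  [7] u=6 | in 111111 | out 111111 | prev 011111 | push {1}
  [8] u=0 | in 111111 | out 111111 | prev 111101 | push {}
  [9] u=3 | in 111111 | out 111010 | prev 110000 | push {0,5}
  [10] u=4 | in 111111 | out 101011 | ==
  [11] u=1 | in 111111 | out 111111 | prev 011111 | push {}
  [12] u=0 | in 111111 | out 111111 | ==
  [13] u=5 | in 111010 | out 111111 | ==

Converged values:
  [0] 111111
  [1] 111111
  [2] 111111
  [3] 111010
  [4] 101011
  [5] 111111
  [6] 111111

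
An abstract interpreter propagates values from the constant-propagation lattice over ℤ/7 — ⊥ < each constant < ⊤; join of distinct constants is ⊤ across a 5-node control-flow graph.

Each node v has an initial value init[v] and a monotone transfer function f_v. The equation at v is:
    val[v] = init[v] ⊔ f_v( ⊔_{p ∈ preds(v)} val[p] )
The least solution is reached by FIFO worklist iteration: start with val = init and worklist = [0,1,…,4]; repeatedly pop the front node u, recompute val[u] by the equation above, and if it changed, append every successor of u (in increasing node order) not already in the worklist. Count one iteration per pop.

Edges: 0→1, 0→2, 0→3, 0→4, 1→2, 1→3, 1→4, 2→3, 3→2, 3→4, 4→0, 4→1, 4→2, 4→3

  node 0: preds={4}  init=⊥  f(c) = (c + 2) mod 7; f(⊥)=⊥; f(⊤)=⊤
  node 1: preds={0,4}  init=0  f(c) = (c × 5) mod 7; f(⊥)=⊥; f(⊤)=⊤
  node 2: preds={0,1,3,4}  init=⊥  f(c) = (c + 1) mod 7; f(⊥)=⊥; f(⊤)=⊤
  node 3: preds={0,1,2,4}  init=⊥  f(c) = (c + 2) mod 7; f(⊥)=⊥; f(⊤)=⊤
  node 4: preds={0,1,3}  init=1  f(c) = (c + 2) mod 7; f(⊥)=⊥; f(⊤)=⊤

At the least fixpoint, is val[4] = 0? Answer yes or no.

Iteration log — 11 steps:
  step 1. node 0  ⊔preds=1  new=3  old=⊥  +wl: 
  step 2. node 1  ⊔preds=⊤  new=⊤  old=0  +wl: 
  step 3. node 2  ⊔preds=⊤  new=⊤  old=⊥  +wl: 
  step 4. node 3  ⊔preds=⊤  new=⊤  old=⊥  +wl: 2
  step 5. node 4  ⊔preds=⊤  new=⊤  old=1  +wl: 0,1,3
  step 6. node 2  ⊔preds=⊤  new=⊤  stable
  step 7. node 0  ⊔preds=⊤  new=⊤  old=3  +wl: 2,4
  step 8. node 1  ⊔preds=⊤  new=⊤  stable
  step 9. node 3  ⊔preds=⊤  new=⊤  stable
  step 10. node 2  ⊔preds=⊤  new=⊤  stable
  step 11. node 4  ⊔preds=⊤  new=⊤  stable

Least fixpoint reached:
  node 0: ⊤
  node 1: ⊤
  node 2: ⊤
  node 3: ⊤
  node 4: ⊤

no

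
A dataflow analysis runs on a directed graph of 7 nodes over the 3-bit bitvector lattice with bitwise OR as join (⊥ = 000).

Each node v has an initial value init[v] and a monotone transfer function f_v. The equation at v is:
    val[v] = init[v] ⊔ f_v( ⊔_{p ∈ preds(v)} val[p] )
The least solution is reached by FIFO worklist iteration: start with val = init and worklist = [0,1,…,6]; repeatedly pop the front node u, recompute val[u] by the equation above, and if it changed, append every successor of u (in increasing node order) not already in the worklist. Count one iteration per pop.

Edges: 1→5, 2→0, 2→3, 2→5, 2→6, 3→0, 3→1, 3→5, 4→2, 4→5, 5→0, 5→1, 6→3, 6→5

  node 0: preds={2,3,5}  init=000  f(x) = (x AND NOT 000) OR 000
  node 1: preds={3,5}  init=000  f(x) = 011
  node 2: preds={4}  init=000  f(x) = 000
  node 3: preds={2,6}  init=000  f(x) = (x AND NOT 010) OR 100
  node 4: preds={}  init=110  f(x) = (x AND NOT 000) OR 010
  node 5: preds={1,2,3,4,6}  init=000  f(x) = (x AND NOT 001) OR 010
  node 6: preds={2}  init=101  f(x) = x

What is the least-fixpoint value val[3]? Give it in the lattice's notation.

101

Trace (9 dequeues):
  [1] u=0 | in 000 | out 000 | ==
  [2] u=1 | in 000 | out 011 | prev 000 | push {}
  [3] u=2 | in 110 | out 000 | ==
  [4] u=3 | in 101 | out 101 | prev 000 | push {0,1}
  [5] u=4 | in 000 | out 110 | ==
  [6] u=5 | in 111 | out 110 | prev 000 | push {}
  [7] u=6 | in 000 | out 101 | ==
  [8] u=0 | in 111 | out 111 | prev 000 | push {}
  [9] u=1 | in 111 | out 011 | ==

Converged values:
  [0] 111
  [1] 011
  [2] 000
  [3] 101
  [4] 110
  [5] 110
  [6] 101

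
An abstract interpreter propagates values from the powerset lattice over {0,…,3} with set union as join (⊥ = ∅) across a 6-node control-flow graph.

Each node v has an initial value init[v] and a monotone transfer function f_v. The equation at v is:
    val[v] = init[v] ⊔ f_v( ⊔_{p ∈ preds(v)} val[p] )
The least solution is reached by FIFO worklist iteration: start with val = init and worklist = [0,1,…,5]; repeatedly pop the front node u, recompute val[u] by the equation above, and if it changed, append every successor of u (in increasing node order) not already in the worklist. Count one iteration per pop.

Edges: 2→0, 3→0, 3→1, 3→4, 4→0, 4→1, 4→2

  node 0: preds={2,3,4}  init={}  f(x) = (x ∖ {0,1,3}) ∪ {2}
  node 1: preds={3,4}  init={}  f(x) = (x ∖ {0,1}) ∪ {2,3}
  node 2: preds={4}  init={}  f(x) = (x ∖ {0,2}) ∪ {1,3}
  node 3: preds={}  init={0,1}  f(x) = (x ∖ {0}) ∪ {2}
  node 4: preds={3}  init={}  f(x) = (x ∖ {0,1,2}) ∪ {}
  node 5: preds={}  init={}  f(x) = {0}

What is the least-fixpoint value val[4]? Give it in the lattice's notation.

Iteration log — 8 steps:
  step 1. node 0  ⊔preds={0,1}  new={2}  old={}  +wl: 
  step 2. node 1  ⊔preds={0,1}  new={2,3}  old={}  +wl: 
  step 3. node 2  ⊔preds={}  new={1,3}  old={}  +wl: 0
  step 4. node 3  ⊔preds={}  new={0,1,2}  old={0,1}  +wl: 1
  step 5. node 4  ⊔preds={0,1,2}  new={}  stable
  step 6. node 5  ⊔preds={}  new={0}  old={}  +wl: 
  step 7. node 0  ⊔preds={0,1,2,3}  new={2}  stable
  step 8. node 1  ⊔preds={0,1,2}  new={2,3}  stable

Least fixpoint reached:
  node 0: {2}
  node 1: {2,3}
  node 2: {1,3}
  node 3: {0,1,2}
  node 4: {}
  node 5: {0}

{}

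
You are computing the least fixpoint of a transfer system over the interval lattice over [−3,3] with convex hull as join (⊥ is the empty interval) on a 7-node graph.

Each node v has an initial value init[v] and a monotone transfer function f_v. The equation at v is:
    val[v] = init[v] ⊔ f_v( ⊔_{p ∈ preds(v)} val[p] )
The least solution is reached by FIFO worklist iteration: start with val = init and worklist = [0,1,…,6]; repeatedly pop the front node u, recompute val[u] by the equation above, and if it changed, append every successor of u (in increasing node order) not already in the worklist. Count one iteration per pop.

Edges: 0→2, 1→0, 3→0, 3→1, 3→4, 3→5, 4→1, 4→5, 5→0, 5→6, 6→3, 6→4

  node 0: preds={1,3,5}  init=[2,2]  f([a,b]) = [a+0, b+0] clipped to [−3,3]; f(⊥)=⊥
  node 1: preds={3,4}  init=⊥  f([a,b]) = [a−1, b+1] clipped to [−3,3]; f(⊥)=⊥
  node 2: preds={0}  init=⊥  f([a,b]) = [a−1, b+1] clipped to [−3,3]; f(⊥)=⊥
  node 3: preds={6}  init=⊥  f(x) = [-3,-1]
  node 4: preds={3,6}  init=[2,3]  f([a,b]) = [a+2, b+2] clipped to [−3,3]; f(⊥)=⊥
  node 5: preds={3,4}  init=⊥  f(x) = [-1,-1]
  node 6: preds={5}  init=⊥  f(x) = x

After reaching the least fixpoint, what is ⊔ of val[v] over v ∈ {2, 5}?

[-3,3]

Worklist (13 pops):
  #1 pop 0: in=⊥ → [2,2] (no change)
  #2 pop 1: in=[2,3] → [1,3] (was ⊥); enqueue [0]
  #3 pop 2: in=[2,2] → [1,3] (was ⊥); enqueue []
  #4 pop 3: in=⊥ → [-3,-1] (was ⊥); enqueue [1]
  #5 pop 4: in=[-3,-1] → [-1,3] (was [2,3]); enqueue []
  #6 pop 5: in=[-3,3] → [-1,-1] (was ⊥); enqueue []
  #7 pop 6: in=[-1,-1] → [-1,-1] (was ⊥); enqueue [3,4]
  #8 pop 0: in=[-3,3] → [-3,3] (was [2,2]); enqueue [2]
  #9 pop 1: in=[-3,3] → [-3,3] (was [1,3]); enqueue [0]
  #10 pop 3: in=[-1,-1] → [-3,-1] (no change)
  #11 pop 4: in=[-3,-1] → [-1,3] (no change)
  #12 pop 2: in=[-3,3] → [-3,3] (was [1,3]); enqueue []
  #13 pop 0: in=[-3,3] → [-3,3] (no change)

Fixpoint:
  val[0] = [-3,3]
  val[1] = [-3,3]
  val[2] = [-3,3]
  val[3] = [-3,-1]
  val[4] = [-1,3]
  val[5] = [-1,-1]
  val[6] = [-1,-1]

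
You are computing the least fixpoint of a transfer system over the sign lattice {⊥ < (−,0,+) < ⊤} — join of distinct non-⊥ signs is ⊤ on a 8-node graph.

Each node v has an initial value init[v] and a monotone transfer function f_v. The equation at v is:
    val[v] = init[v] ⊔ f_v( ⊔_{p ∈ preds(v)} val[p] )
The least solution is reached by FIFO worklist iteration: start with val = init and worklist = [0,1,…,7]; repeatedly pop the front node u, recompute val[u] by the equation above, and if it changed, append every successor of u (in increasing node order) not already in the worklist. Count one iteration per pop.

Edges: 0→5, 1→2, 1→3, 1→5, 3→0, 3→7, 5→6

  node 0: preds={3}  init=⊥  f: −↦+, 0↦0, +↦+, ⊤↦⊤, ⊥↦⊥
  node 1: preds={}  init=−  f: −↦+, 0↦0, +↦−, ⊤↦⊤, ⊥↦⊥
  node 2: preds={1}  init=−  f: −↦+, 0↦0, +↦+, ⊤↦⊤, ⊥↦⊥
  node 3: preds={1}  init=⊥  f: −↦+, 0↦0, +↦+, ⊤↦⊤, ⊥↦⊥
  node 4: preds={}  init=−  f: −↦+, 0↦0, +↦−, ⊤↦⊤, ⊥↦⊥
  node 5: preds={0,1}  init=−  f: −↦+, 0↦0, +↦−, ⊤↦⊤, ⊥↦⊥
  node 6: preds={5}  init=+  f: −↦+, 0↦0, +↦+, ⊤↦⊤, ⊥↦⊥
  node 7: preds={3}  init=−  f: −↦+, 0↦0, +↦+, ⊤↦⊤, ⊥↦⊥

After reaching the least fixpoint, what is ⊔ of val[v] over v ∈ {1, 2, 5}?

Iteration log — 10 steps:
  step 1. node 0  ⊔preds=⊥  new=⊥  stable
  step 2. node 1  ⊔preds=⊥  new=−  stable
  step 3. node 2  ⊔preds=−  new=⊤  old=−  +wl: 
  step 4. node 3  ⊔preds=−  new=+  old=⊥  +wl: 0
  step 5. node 4  ⊔preds=⊥  new=−  stable
  step 6. node 5  ⊔preds=−  new=⊤  old=−  +wl: 
  step 7. node 6  ⊔preds=⊤  new=⊤  old=+  +wl: 
  step 8. node 7  ⊔preds=+  new=⊤  old=−  +wl: 
  step 9. node 0  ⊔preds=+  new=+  old=⊥  +wl: 5
  step 10. node 5  ⊔preds=⊤  new=⊤  stable

Least fixpoint reached:
  node 0: +
  node 1: −
  node 2: ⊤
  node 3: +
  node 4: −
  node 5: ⊤
  node 6: ⊤
  node 7: ⊤

⊤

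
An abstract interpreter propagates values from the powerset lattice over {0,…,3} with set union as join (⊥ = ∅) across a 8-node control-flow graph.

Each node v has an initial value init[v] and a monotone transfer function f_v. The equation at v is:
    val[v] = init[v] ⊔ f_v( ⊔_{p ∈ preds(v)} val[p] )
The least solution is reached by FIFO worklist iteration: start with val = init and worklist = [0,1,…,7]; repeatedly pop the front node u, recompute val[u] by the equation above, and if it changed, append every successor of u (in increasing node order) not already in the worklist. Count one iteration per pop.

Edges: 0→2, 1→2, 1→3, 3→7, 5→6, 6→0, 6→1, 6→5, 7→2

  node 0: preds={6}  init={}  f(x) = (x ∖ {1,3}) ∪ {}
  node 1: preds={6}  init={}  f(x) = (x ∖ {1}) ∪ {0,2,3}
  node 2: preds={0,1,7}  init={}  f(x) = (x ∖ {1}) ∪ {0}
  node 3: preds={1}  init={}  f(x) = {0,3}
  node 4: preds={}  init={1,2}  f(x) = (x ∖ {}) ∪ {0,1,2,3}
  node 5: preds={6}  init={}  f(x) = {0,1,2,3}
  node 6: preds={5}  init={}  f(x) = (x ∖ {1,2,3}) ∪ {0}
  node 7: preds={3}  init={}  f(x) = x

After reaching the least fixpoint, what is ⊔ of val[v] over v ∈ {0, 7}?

Worklist (12 pops):
  #1 pop 0: in={} → {} (no change)
  #2 pop 1: in={} → {0,2,3} (was {}); enqueue []
  #3 pop 2: in={0,2,3} → {0,2,3} (was {}); enqueue []
  #4 pop 3: in={0,2,3} → {0,3} (was {}); enqueue []
  #5 pop 4: in={} → {0,1,2,3} (was {1,2}); enqueue []
  #6 pop 5: in={} → {0,1,2,3} (was {}); enqueue []
  #7 pop 6: in={0,1,2,3} → {0} (was {}); enqueue [0,1,5]
  #8 pop 7: in={0,3} → {0,3} (was {}); enqueue [2]
  #9 pop 0: in={0} → {0} (was {}); enqueue []
  #10 pop 1: in={0} → {0,2,3} (no change)
  #11 pop 5: in={0} → {0,1,2,3} (no change)
  #12 pop 2: in={0,2,3} → {0,2,3} (no change)

Fixpoint:
  val[0] = {0}
  val[1] = {0,2,3}
  val[2] = {0,2,3}
  val[3] = {0,3}
  val[4] = {0,1,2,3}
  val[5] = {0,1,2,3}
  val[6] = {0}
  val[7] = {0,3}

{0,3}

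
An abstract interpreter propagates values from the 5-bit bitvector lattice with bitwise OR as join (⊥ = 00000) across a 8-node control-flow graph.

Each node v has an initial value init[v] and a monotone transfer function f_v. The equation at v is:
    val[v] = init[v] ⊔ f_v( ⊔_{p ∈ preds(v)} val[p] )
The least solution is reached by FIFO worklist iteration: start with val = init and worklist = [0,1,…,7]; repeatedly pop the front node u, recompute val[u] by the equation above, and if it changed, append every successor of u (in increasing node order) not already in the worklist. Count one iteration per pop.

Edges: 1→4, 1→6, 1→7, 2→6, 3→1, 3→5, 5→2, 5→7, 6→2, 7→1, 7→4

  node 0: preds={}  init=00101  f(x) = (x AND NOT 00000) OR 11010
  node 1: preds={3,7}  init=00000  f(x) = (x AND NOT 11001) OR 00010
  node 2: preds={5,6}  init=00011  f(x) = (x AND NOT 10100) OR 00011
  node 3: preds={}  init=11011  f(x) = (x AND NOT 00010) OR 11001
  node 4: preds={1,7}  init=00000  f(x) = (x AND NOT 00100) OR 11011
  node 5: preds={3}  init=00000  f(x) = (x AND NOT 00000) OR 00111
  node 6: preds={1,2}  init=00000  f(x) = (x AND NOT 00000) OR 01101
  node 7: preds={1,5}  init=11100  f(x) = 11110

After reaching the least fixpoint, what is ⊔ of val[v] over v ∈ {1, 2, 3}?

Worklist (12 pops):
  #1 pop 0: in=00000 → 11111 (was 00101); enqueue []
  #2 pop 1: in=11111 → 00110 (was 00000); enqueue []
  #3 pop 2: in=00000 → 00011 (no change)
  #4 pop 3: in=00000 → 11011 (no change)
  #5 pop 4: in=11110 → 11011 (was 00000); enqueue []
  #6 pop 5: in=11011 → 11111 (was 00000); enqueue [2]
  #7 pop 6: in=00111 → 01111 (was 00000); enqueue []
  #8 pop 7: in=11111 → 11110 (was 11100); enqueue [1,4]
  #9 pop 2: in=11111 → 01011 (was 00011); enqueue [6]
  #10 pop 1: in=11111 → 00110 (no change)
  #11 pop 4: in=11110 → 11011 (no change)
  #12 pop 6: in=01111 → 01111 (no change)

Fixpoint:
  val[0] = 11111
  val[1] = 00110
  val[2] = 01011
  val[3] = 11011
  val[4] = 11011
  val[5] = 11111
  val[6] = 01111
  val[7] = 11110

11111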